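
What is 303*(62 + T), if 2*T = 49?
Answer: 52419/2 ≈ 26210.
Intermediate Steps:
T = 49/2 (T = (½)*49 = 49/2 ≈ 24.500)
303*(62 + T) = 303*(62 + 49/2) = 303*(173/2) = 52419/2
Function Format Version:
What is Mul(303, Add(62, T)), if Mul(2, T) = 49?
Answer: Rational(52419, 2) ≈ 26210.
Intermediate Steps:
T = Rational(49, 2) (T = Mul(Rational(1, 2), 49) = Rational(49, 2) ≈ 24.500)
Mul(303, Add(62, T)) = Mul(303, Add(62, Rational(49, 2))) = Mul(303, Rational(173, 2)) = Rational(52419, 2)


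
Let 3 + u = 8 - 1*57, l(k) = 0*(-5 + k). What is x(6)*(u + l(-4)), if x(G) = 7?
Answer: -364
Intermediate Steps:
l(k) = 0
u = -52 (u = -3 + (8 - 1*57) = -3 + (8 - 57) = -3 - 49 = -52)
x(6)*(u + l(-4)) = 7*(-52 + 0) = 7*(-52) = -364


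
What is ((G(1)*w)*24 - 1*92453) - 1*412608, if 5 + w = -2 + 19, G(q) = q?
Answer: -504773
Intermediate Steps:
w = 12 (w = -5 + (-2 + 19) = -5 + 17 = 12)
((G(1)*w)*24 - 1*92453) - 1*412608 = ((1*12)*24 - 1*92453) - 1*412608 = (12*24 - 92453) - 412608 = (288 - 92453) - 412608 = -92165 - 412608 = -504773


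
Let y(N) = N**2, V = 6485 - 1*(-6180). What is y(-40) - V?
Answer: -11065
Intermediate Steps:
V = 12665 (V = 6485 + 6180 = 12665)
y(-40) - V = (-40)**2 - 1*12665 = 1600 - 12665 = -11065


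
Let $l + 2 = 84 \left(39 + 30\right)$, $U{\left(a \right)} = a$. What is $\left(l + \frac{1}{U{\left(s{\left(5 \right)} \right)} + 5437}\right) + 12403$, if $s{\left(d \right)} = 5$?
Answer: $\frac{99028075}{5442} \approx 18197.0$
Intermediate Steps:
$l = 5794$ ($l = -2 + 84 \left(39 + 30\right) = -2 + 84 \cdot 69 = -2 + 5796 = 5794$)
$\left(l + \frac{1}{U{\left(s{\left(5 \right)} \right)} + 5437}\right) + 12403 = \left(5794 + \frac{1}{5 + 5437}\right) + 12403 = \left(5794 + \frac{1}{5442}\right) + 12403 = \frac{31530949}{5442} + 12403 = \frac{99028075}{5442}$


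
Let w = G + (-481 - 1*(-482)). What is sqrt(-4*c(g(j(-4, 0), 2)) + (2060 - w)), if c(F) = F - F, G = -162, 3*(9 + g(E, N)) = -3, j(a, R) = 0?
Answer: sqrt(2221) ≈ 47.128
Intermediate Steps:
g(E, N) = -10 (g(E, N) = -9 + (1/3)*(-3) = -9 - 1 = -10)
c(F) = 0
w = -161 (w = -162 + (-481 - 1*(-482)) = -162 + (-481 + 482) = -162 + 1 = -161)
sqrt(-4*c(g(j(-4, 0), 2)) + (2060 - w)) = sqrt(-4*0 + (2060 - 1*(-161))) = sqrt(0 + (2060 + 161)) = sqrt(0 + 2221) = sqrt(2221)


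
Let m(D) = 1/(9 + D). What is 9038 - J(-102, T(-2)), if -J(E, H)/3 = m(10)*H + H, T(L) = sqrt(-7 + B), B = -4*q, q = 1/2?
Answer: 9038 + 180*I/19 ≈ 9038.0 + 9.4737*I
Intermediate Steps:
q = 1/2 ≈ 0.50000
B = -2 (B = -4*1/2 = -2)
T(L) = 3*I (T(L) = sqrt(-7 - 2) = sqrt(-9) = 3*I)
J(E, H) = -60*H/19 (J(E, H) = -3*(H/(9 + 10) + H) = -3*(H/19 + H) = -60*H/19)
9038 - J(-102, T(-2)) = 9038 - (-60)*3*I/19 = 9038 - (-180)*I/19 = 9038 + 180*I/19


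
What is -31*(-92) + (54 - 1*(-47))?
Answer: 2953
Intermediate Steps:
-31*(-92) + (54 - 1*(-47)) = 2852 + (54 + 47) = 2852 + 101 = 2953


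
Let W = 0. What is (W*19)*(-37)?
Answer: 0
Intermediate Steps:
(W*19)*(-37) = (0*19)*(-37) = 0*(-37) = 0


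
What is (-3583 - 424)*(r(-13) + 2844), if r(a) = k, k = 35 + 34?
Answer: -11672391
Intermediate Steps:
k = 69
r(a) = 69
(-3583 - 424)*(r(-13) + 2844) = (-3583 - 424)*(69 + 2844) = -4007*2913 = -11672391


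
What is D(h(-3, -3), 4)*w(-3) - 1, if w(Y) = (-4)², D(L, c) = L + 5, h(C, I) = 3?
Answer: 127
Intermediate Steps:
D(L, c) = 5 + L
w(Y) = 16
D(h(-3, -3), 4)*w(-3) - 1 = (5 + 3)*16 - 1 = 8*16 - 1 = 128 - 1 = 127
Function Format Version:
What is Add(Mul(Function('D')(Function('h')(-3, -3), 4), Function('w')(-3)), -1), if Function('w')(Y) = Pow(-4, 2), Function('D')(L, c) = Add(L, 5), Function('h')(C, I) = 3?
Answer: 127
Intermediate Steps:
Function('D')(L, c) = Add(5, L)
Function('w')(Y) = 16
Add(Mul(Function('D')(Function('h')(-3, -3), 4), Function('w')(-3)), -1) = Add(Mul(Add(5, 3), 16), -1) = Add(Mul(8, 16), -1) = Add(128, -1) = 127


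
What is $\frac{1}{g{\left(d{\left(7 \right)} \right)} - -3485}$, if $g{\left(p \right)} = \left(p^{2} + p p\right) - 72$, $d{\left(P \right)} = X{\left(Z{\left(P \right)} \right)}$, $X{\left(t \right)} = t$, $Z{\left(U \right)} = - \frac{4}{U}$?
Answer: $\frac{49}{167269} \approx 0.00029294$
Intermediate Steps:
$d{\left(P \right)} = - \frac{4}{P}$
$g{\left(p \right)} = -72 + 2 p^{2}$ ($g{\left(p \right)} = \left(p^{2} + p^{2}\right) - 72 = 2 p^{2} - 72 = -72 + 2 p^{2}$)
$\frac{1}{g{\left(d{\left(7 \right)} \right)} - -3485} = \frac{1}{\left(-72 + 2 \left(- \frac{4}{7}\right)^{2}\right) - -3485} = \frac{1}{\left(-72 + 2 \left(\left(-4\right) \frac{1}{7}\right)^{2}\right) + 3485} = \frac{1}{\left(-72 + 2 \left(- \frac{4}{7}\right)^{2}\right) + 3485} = \frac{1}{\left(-72 + 2 \cdot \frac{16}{49}\right) + 3485} = \frac{1}{\left(-72 + \frac{32}{49}\right) + 3485} = \frac{1}{- \frac{3496}{49} + 3485} = \frac{1}{\frac{167269}{49}} = \frac{49}{167269}$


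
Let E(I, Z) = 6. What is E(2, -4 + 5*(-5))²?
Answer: 36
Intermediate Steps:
E(2, -4 + 5*(-5))² = 6² = 36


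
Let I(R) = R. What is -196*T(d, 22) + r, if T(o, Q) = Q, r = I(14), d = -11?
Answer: -4298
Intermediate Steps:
r = 14
-196*T(d, 22) + r = -196*22 + 14 = -4312 + 14 = -4298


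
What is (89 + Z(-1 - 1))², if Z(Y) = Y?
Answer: 7569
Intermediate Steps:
(89 + Z(-1 - 1))² = (89 + (-1 - 1))² = (89 - 2)² = 87² = 7569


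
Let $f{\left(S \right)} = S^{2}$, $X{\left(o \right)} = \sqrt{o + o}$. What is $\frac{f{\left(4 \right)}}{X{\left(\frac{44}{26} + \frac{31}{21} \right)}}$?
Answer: $\frac{8 \sqrt{472290}}{865} \approx 6.3559$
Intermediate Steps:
$X{\left(o \right)} = \sqrt{2} \sqrt{o}$ ($X{\left(o \right)} = \sqrt{2 o} = \sqrt{2} \sqrt{o}$)
$\frac{f{\left(4 \right)}}{X{\left(\frac{44}{26} + \frac{31}{21} \right)}} = \frac{4^{2}}{\sqrt{2} \sqrt{\frac{44}{26} + \frac{31}{21}}} = \frac{16}{\sqrt{2} \sqrt{44 \cdot \frac{1}{26} + 31 \cdot \frac{1}{21}}} = \frac{16}{\sqrt{2} \sqrt{\frac{22}{13} + \frac{31}{21}}} = \frac{16}{\sqrt{2} \sqrt{\frac{865}{273}}} = \frac{16}{\sqrt{2} \frac{\sqrt{236145}}{273}} = \frac{16}{\frac{1}{273} \sqrt{472290}} = 16 \frac{\sqrt{472290}}{1730} = \frac{8 \sqrt{472290}}{865}$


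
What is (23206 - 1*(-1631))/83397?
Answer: 8279/27799 ≈ 0.29782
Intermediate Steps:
(23206 - 1*(-1631))/83397 = (23206 + 1631)*(1/83397) = 24837*(1/83397) = 8279/27799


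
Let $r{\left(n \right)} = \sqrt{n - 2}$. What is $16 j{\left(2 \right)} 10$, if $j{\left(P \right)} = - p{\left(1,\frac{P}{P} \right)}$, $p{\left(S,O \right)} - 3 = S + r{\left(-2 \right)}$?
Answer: $-640 - 320 i \approx -640.0 - 320.0 i$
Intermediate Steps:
$r{\left(n \right)} = \sqrt{-2 + n}$
$p{\left(S,O \right)} = 3 + S + 2 i$ ($p{\left(S,O \right)} = 3 + \left(S + \sqrt{-2 - 2}\right) = 3 + \left(S + \sqrt{-4}\right) = 3 + \left(S + 2 i\right) = 3 + S + 2 i$)
$j{\left(P \right)} = -4 - 2 i$ ($j{\left(P \right)} = - (3 + 1 + 2 i) = - (4 + 2 i) = -4 - 2 i$)
$16 j{\left(2 \right)} 10 = 16 \left(-4 - 2 i\right) 10 = \left(-64 - 32 i\right) 10 = -640 - 320 i$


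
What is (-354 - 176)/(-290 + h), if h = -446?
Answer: 265/368 ≈ 0.72011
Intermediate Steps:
(-354 - 176)/(-290 + h) = (-354 - 176)/(-290 - 446) = -530/(-736) = -530*(-1/736) = 265/368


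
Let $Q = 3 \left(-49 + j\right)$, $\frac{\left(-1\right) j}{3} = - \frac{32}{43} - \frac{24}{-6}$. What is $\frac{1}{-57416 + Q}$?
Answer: $- \frac{43}{2476469} \approx -1.7363 \cdot 10^{-5}$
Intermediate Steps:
$j = - \frac{420}{43}$ ($j = - 3 \left(- \frac{32}{43} - \frac{24}{-6}\right) = - 3 \left(\left(-32\right) \frac{1}{43} - -4\right) = - 3 \left(- \frac{32}{43} + 4\right) = \left(-3\right) \frac{140}{43} = - \frac{420}{43} \approx -9.7674$)
$Q = - \frac{7581}{43}$ ($Q = 3 \left(-49 - \frac{420}{43}\right) = 3 \left(- \frac{2527}{43}\right) = - \frac{7581}{43} \approx -176.3$)
$\frac{1}{-57416 + Q} = \frac{1}{-57416 - \frac{7581}{43}} = \frac{1}{- \frac{2476469}{43}} = - \frac{43}{2476469}$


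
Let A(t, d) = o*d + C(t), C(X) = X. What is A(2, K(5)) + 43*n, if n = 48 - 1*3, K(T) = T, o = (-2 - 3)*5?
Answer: 1812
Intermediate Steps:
o = -25 (o = -5*5 = -25)
A(t, d) = t - 25*d (A(t, d) = -25*d + t = t - 25*d)
n = 45 (n = 48 - 3 = 45)
A(2, K(5)) + 43*n = (2 - 25*5) + 43*45 = (2 - 125) + 1935 = -123 + 1935 = 1812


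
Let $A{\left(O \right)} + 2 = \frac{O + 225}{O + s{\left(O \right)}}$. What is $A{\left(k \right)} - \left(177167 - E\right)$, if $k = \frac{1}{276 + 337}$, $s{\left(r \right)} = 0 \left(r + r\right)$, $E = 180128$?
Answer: $140885$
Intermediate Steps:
$s{\left(r \right)} = 0$ ($s{\left(r \right)} = 0 \cdot 2 r = 0$)
$k = \frac{1}{613} \approx 0.0016313$
$A{\left(O \right)} = -2 + \frac{225 + O}{O}$ ($A{\left(O \right)} = -2 + \frac{O + 225}{O + 0} = -2 + \frac{225 + O}{O}$)
$A{\left(k \right)} - \left(177167 - E\right) = \frac{1}{\frac{1}{613}} \left(225 - \frac{1}{613}\right) - \left(177167 - 180128\right) = 613 \left(225 - \frac{1}{613}\right) - \left(177167 - 180128\right) = 613 \cdot \frac{137924}{613} - -2961 = 137924 + 2961 = 140885$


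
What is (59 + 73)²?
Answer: 17424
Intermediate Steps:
(59 + 73)² = 132² = 17424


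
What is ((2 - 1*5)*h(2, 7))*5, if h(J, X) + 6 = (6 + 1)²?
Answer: -645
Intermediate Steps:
h(J, X) = 43 (h(J, X) = -6 + (6 + 1)² = -6 + 7² = -6 + 49 = 43)
((2 - 1*5)*h(2, 7))*5 = ((2 - 1*5)*43)*5 = ((2 - 5)*43)*5 = -3*43*5 = -129*5 = -645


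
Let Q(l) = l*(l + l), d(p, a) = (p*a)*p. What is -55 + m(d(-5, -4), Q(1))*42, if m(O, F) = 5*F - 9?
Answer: -13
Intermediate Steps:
d(p, a) = a*p**2 (d(p, a) = (a*p)*p = a*p**2)
Q(l) = 2*l**2 (Q(l) = l*(2*l) = 2*l**2)
m(O, F) = -9 + 5*F
-55 + m(d(-5, -4), Q(1))*42 = -55 + (-9 + 5*(2*1**2))*42 = -55 + (-9 + 5*(2*1))*42 = -55 + (-9 + 5*2)*42 = -55 + (-9 + 10)*42 = -55 + 1*42 = -55 + 42 = -13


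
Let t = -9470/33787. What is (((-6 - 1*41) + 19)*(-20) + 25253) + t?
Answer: 872134361/33787 ≈ 25813.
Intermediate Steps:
t = -9470/33787 (t = -9470*1/33787 = -9470/33787 ≈ -0.28029)
(((-6 - 1*41) + 19)*(-20) + 25253) + t = (((-6 - 1*41) + 19)*(-20) + 25253) - 9470/33787 = (((-6 - 41) + 19)*(-20) + 25253) - 9470/33787 = ((-47 + 19)*(-20) + 25253) - 9470/33787 = (-28*(-20) + 25253) - 9470/33787 = (560 + 25253) - 9470/33787 = 25813 - 9470/33787 = 872134361/33787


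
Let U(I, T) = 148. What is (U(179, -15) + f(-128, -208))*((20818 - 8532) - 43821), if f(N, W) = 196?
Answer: -10848040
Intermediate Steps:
(U(179, -15) + f(-128, -208))*((20818 - 8532) - 43821) = (148 + 196)*((20818 - 8532) - 43821) = 344*(12286 - 43821) = 344*(-31535) = -10848040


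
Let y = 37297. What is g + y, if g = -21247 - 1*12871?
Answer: 3179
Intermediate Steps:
g = -34118 (g = -21247 - 12871 = -34118)
g + y = -34118 + 37297 = 3179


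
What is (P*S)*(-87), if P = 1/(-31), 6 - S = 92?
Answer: -7482/31 ≈ -241.35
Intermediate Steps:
S = -86 (S = 6 - 1*92 = 6 - 92 = -86)
P = -1/31 ≈ -0.032258
(P*S)*(-87) = -1/31*(-86)*(-87) = (86/31)*(-87) = -7482/31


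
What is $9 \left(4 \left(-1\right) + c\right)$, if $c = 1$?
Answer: $-27$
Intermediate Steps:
$9 \left(4 \left(-1\right) + c\right) = 9 \left(4 \left(-1\right) + 1\right) = 9 \left(-4 + 1\right) = 9 \left(-3\right) = -27$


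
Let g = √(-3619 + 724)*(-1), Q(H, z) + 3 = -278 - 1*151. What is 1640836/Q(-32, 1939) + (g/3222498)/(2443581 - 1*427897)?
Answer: -410209/108 - I*√2895/6495537658632 ≈ -3798.2 - 8.2834e-12*I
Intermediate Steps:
Q(H, z) = -432 (Q(H, z) = -3 + (-278 - 1*151) = -3 + (-278 - 151) = -3 - 429 = -432)
g = -I*√2895 (g = √(-2895)*(-1) = (I*√2895)*(-1) = -I*√2895 ≈ -53.805*I)
1640836/Q(-32, 1939) + (g/3222498)/(2443581 - 1*427897) = 1640836/(-432) + (-I*√2895/3222498)/(2443581 - 1*427897) = 1640836*(-1/432) + (-I*√2895*(1/3222498))/(2443581 - 427897) = -410209/108 - I*√2895/3222498/2015684 = -410209/108 - I*√2895/3222498*(1/2015684) = -410209/108 - I*√2895/6495537658632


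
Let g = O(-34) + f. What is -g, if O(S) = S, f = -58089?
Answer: 58123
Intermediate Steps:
g = -58123 (g = -34 - 58089 = -58123)
-g = -1*(-58123) = 58123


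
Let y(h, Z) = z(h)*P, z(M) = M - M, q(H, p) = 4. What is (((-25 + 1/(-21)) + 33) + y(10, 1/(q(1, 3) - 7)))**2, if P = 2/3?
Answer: 27889/441 ≈ 63.240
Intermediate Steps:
P = 2/3 (P = 2*(1/3) = 2/3 ≈ 0.66667)
z(M) = 0
y(h, Z) = 0 (y(h, Z) = 0*(2/3) = 0)
(((-25 + 1/(-21)) + 33) + y(10, 1/(q(1, 3) - 7)))**2 = (((-25 + 1/(-21)) + 33) + 0)**2 = (((-25 - 1/21) + 33) + 0)**2 = ((-526/21 + 33) + 0)**2 = (167/21 + 0)**2 = (167/21)**2 = 27889/441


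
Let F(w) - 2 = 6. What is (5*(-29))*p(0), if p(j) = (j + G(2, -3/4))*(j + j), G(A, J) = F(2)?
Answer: 0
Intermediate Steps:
F(w) = 8 (F(w) = 2 + 6 = 8)
G(A, J) = 8
p(j) = 2*j*(8 + j) (p(j) = (j + 8)*(j + j) = (8 + j)*(2*j) = 2*j*(8 + j))
(5*(-29))*p(0) = (5*(-29))*(2*0*(8 + 0)) = -290*0*8 = -145*0 = 0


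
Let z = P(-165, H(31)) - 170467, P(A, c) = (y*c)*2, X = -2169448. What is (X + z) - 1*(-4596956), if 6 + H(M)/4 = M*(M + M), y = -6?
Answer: 2165073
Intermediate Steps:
H(M) = -24 + 8*M² (H(M) = -24 + 4*(M*(M + M)) = -24 + 4*(M*(2*M)) = -24 + 4*(2*M²) = -24 + 8*M²)
P(A, c) = -12*c (P(A, c) = -6*c*2 = -12*c)
z = -262435 (z = -12*(-24 + 8*31²) - 170467 = -12*(-24 + 8*961) - 170467 = -12*(-24 + 7688) - 170467 = -12*7664 - 170467 = -91968 - 170467 = -262435)
(X + z) - 1*(-4596956) = (-2169448 - 262435) - 1*(-4596956) = -2431883 + 4596956 = 2165073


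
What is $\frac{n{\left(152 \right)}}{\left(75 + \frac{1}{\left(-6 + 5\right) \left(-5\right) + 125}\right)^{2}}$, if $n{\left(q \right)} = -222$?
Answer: $- \frac{3751800}{95082001} \approx -0.039459$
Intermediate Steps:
$\frac{n{\left(152 \right)}}{\left(75 + \frac{1}{\left(-6 + 5\right) \left(-5\right) + 125}\right)^{2}} = - \frac{222}{\left(75 + \frac{1}{\left(-6 + 5\right) \left(-5\right) + 125}\right)^{2}} = - \frac{222}{\left(75 + \frac{1}{\left(-1\right) \left(-5\right) + 125}\right)^{2}} = - \frac{222}{\left(75 + \frac{1}{5 + 125}\right)^{2}} = - \frac{222}{\left(75 + \frac{1}{130}\right)^{2}} = - \frac{222}{\left(\frac{9751}{130}\right)^{2}} = - \frac{222}{\frac{95082001}{16900}} = \left(-222\right) \frac{16900}{95082001} = - \frac{3751800}{95082001}$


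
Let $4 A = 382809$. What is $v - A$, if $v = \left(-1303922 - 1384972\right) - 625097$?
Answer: $- \frac{13638773}{4} \approx -3.4097 \cdot 10^{6}$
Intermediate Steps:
$A = \frac{382809}{4}$ ($A = \frac{1}{4} \cdot 382809 = \frac{382809}{4} \approx 95702.0$)
$v = -3313991$ ($v = -2688894 - 625097 = -3313991$)
$v - A = -3313991 - \frac{382809}{4} = - \frac{13638773}{4}$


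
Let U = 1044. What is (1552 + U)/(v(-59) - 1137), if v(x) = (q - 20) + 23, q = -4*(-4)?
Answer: -1298/559 ≈ -2.3220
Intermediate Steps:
q = 16
v(x) = 19 (v(x) = (16 - 20) + 23 = -4 + 23 = 19)
(1552 + U)/(v(-59) - 1137) = (1552 + 1044)/(19 - 1137) = 2596/(-1118) = 2596*(-1/1118) = -1298/559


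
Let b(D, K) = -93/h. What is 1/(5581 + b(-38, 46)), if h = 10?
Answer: 10/55717 ≈ 0.00017948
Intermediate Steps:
b(D, K) = -93/10
1/(5581 + b(-38, 46)) = 1/(5581 - 93/10) = 1/(55717/10) = 10/55717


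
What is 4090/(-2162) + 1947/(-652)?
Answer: -3438047/704812 ≈ -4.8780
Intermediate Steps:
4090/(-2162) + 1947/(-652) = 4090*(-1/2162) + 1947*(-1/652) = -2045/1081 - 1947/652 = -3438047/704812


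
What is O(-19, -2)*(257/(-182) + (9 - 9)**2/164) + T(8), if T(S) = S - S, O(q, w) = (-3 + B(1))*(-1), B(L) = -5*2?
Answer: -257/14 ≈ -18.357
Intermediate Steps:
B(L) = -10
O(q, w) = 13 (O(q, w) = (-3 - 10)*(-1) = -13*(-1) = 13)
T(S) = 0
O(-19, -2)*(257/(-182) + (9 - 9)**2/164) + T(8) = 13*(257/(-182) + (9 - 9)**2/164) + 0 = 13*(257*(-1/182) + 0**2*(1/164)) + 0 = 13*(-257/182 + 0*(1/164)) + 0 = 13*(-257/182 + 0) + 0 = 13*(-257/182) + 0 = -257/14 + 0 = -257/14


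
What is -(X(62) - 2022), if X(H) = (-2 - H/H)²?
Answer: 2013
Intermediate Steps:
X(H) = 9 (X(H) = (-2 - 1*1)² = (-2 - 1)² = (-3)² = 9)
-(X(62) - 2022) = -(9 - 2022) = -1*(-2013) = 2013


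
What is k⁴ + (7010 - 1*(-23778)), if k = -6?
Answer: 32084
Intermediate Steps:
k⁴ + (7010 - 1*(-23778)) = (-6)⁴ + (7010 - 1*(-23778)) = 1296 + (7010 + 23778) = 1296 + 30788 = 32084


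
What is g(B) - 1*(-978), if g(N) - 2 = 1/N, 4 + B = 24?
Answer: 19601/20 ≈ 980.05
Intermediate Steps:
B = 20 (B = -4 + 24 = 20)
g(N) = 2 + 1/N
g(B) - 1*(-978) = (2 + 1/20) - 1*(-978) = (2 + 1/20) + 978 = 41/20 + 978 = 19601/20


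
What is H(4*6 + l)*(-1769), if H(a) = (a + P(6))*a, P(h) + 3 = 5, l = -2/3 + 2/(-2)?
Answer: -8652179/9 ≈ -9.6135e+5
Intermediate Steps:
l = -5/3 (l = -2*1/3 + 2*(-1/2) = -2/3 - 1 = -5/3 ≈ -1.6667)
P(h) = 2 (P(h) = -3 + 5 = 2)
H(a) = a*(2 + a) (H(a) = (a + 2)*a = (2 + a)*a = a*(2 + a))
H(4*6 + l)*(-1769) = ((4*6 - 5/3)*(2 + (4*6 - 5/3)))*(-1769) = ((24 - 5/3)*(2 + (24 - 5/3)))*(-1769) = (67*(2 + 67/3)/3)*(-1769) = ((67/3)*(73/3))*(-1769) = (4891/9)*(-1769) = -8652179/9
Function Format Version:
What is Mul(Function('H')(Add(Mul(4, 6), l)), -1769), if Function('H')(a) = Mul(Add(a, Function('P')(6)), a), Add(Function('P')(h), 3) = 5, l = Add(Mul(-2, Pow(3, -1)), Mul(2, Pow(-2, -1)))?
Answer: Rational(-8652179, 9) ≈ -9.6135e+5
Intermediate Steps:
l = Rational(-5, 3) (l = Add(Mul(-2, Rational(1, 3)), Mul(2, Rational(-1, 2))) = Add(Rational(-2, 3), -1) = Rational(-5, 3) ≈ -1.6667)
Function('P')(h) = 2 (Function('P')(h) = Add(-3, 5) = 2)
Function('H')(a) = Mul(a, Add(2, a)) (Function('H')(a) = Mul(Add(a, 2), a) = Mul(Add(2, a), a) = Mul(a, Add(2, a)))
Mul(Function('H')(Add(Mul(4, 6), l)), -1769) = Mul(Mul(Add(Mul(4, 6), Rational(-5, 3)), Add(2, Add(Mul(4, 6), Rational(-5, 3)))), -1769) = Mul(Mul(Add(24, Rational(-5, 3)), Add(2, Add(24, Rational(-5, 3)))), -1769) = Mul(Mul(Rational(67, 3), Add(2, Rational(67, 3))), -1769) = Mul(Mul(Rational(67, 3), Rational(73, 3)), -1769) = Mul(Rational(4891, 9), -1769) = Rational(-8652179, 9)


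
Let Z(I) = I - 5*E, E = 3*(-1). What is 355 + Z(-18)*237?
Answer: -356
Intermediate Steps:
E = -3
Z(I) = 15 + I (Z(I) = I - 5*(-3) = I + 15 = 15 + I)
355 + Z(-18)*237 = 355 + (15 - 18)*237 = 355 - 3*237 = 355 - 711 = -356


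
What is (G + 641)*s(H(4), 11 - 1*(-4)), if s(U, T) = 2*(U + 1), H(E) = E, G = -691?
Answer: -500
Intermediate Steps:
s(U, T) = 2 + 2*U (s(U, T) = 2*(1 + U) = 2 + 2*U)
(G + 641)*s(H(4), 11 - 1*(-4)) = (-691 + 641)*(2 + 2*4) = -50*(2 + 8) = -50*10 = -500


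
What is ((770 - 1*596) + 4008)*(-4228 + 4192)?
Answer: -150552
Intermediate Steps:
((770 - 1*596) + 4008)*(-4228 + 4192) = ((770 - 596) + 4008)*(-36) = (174 + 4008)*(-36) = 4182*(-36) = -150552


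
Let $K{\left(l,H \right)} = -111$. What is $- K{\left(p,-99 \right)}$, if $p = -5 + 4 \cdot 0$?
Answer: $111$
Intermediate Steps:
$p = -5$ ($p = -5 + 0 = -5$)
$- K{\left(p,-99 \right)} = \left(-1\right) \left(-111\right) = 111$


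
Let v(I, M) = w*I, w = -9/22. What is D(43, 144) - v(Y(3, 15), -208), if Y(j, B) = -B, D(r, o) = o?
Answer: 3033/22 ≈ 137.86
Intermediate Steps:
w = -9/22 ≈ -0.40909
v(I, M) = -9*I/22
D(43, 144) - v(Y(3, 15), -208) = 144 - (-9)*(-1*15)/22 = 144 - (-9)*(-15)/22 = 144 - 1*135/22 = 144 - 135/22 = 3033/22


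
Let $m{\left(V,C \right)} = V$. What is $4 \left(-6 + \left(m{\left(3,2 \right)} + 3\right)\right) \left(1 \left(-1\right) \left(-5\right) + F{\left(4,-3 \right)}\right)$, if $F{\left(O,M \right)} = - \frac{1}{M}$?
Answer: $0$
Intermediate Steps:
$4 \left(-6 + \left(m{\left(3,2 \right)} + 3\right)\right) \left(1 \left(-1\right) \left(-5\right) + F{\left(4,-3 \right)}\right) = 4 \left(-6 + \left(3 + 3\right)\right) \left(1 \left(-1\right) \left(-5\right) - \frac{1}{-3}\right) = 4 \left(-6 + 6\right) \left(\left(-1\right) \left(-5\right) - - \frac{1}{3}\right) = 4 \cdot 0 \left(5 + \frac{1}{3}\right) = 0 \cdot \frac{16}{3} = 0$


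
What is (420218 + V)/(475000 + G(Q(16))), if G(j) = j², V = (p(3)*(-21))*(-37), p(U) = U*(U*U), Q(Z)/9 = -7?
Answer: 441197/478969 ≈ 0.92114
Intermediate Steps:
Q(Z) = -63 (Q(Z) = 9*(-7) = -63)
p(U) = U³ (p(U) = U*U² = U³)
V = 20979 (V = (3³*(-21))*(-37) = (27*(-21))*(-37) = -567*(-37) = 20979)
(420218 + V)/(475000 + G(Q(16))) = (420218 + 20979)/(475000 + (-63)²) = 441197/(475000 + 3969) = 441197/478969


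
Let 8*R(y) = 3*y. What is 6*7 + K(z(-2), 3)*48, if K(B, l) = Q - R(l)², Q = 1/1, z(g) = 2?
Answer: 117/4 ≈ 29.250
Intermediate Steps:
R(y) = 3*y/8 (R(y) = (3*y)/8 = 3*y/8)
Q = 1
K(B, l) = 1 - 9*l²/64 (K(B, l) = 1 - (3*l/8)² = 1 - 9*l²/64)
6*7 + K(z(-2), 3)*48 = 6*7 + (1 - 9/64*3²)*48 = 42 + (1 - 9/64*9)*48 = 42 + (1 - 81/64)*48 = 42 - 17/64*48 = 42 - 51/4 = 117/4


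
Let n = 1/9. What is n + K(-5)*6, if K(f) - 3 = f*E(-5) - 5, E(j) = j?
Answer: 1243/9 ≈ 138.11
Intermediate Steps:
n = ⅑ ≈ 0.11111
K(f) = -2 - 5*f (K(f) = 3 + (f*(-5) - 5) = 3 + (-5*f - 5) = 3 + (-5 - 5*f) = -2 - 5*f)
n + K(-5)*6 = ⅑ + (-2 - 5*(-5))*6 = ⅑ + (-2 + 25)*6 = ⅑ + 23*6 = ⅑ + 138 = 1243/9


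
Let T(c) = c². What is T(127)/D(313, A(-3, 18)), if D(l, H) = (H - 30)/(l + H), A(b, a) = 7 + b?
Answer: -5112893/26 ≈ -1.9665e+5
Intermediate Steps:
D(l, H) = (-30 + H)/(H + l)
T(127)/D(313, A(-3, 18)) = 127²/(((-30 + (7 - 3))/((7 - 3) + 313))) = 16129/(((-30 + 4)/(4 + 313))) = 16129/((-26/317)) = 16129/(((1/317)*(-26))) = 16129/(-26/317) = 16129*(-317/26) = -5112893/26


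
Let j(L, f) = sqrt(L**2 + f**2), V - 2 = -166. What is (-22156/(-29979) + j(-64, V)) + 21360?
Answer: 640373596/29979 + 4*sqrt(1937) ≈ 21537.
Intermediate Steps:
V = -164 (V = 2 - 166 = -164)
(-22156/(-29979) + j(-64, V)) + 21360 = (-22156/(-29979) + sqrt((-64)**2 + (-164)**2)) + 21360 = (-22156*(-1/29979) + sqrt(4096 + 26896)) + 21360 = (22156/29979 + sqrt(30992)) + 21360 = (22156/29979 + 4*sqrt(1937)) + 21360 = 640373596/29979 + 4*sqrt(1937)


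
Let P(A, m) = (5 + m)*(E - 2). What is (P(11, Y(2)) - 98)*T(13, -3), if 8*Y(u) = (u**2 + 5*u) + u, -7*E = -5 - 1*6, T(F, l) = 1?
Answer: -101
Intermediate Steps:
E = 11/7 (E = -(-5 - 1*6)/7 = -(-5 - 6)/7 = -1/7*(-11) = 11/7 ≈ 1.5714)
Y(u) = u**2/8 + 3*u/4 (Y(u) = ((u**2 + 5*u) + u)/8 = (u**2 + 6*u)/8 = u**2/8 + 3*u/4)
P(A, m) = -15/7 - 3*m/7 (P(A, m) = (5 + m)*(11/7 - 2) = (5 + m)*(-3/7) = -15/7 - 3*m/7)
(P(11, Y(2)) - 98)*T(13, -3) = ((-15/7 - 3*2*(6 + 2)/56) - 98)*1 = ((-15/7 - 3*2*8/56) - 98)*1 = ((-15/7 - 3/7*2) - 98)*1 = ((-15/7 - 6/7) - 98)*1 = (-3 - 98)*1 = -101*1 = -101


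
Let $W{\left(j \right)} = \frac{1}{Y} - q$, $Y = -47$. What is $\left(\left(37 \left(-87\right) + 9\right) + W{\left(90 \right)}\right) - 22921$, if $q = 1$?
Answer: $- \frac{1228205}{47} \approx -26132.0$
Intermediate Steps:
$W{\left(j \right)} = - \frac{48}{47}$ ($W{\left(j \right)} = \frac{1}{-47} - 1 = - \frac{1}{47} - 1 = - \frac{48}{47}$)
$\left(\left(37 \left(-87\right) + 9\right) + W{\left(90 \right)}\right) - 22921 = \left(\left(37 \left(-87\right) + 9\right) - \frac{48}{47}\right) - 22921 = \left(\left(-3219 + 9\right) - \frac{48}{47}\right) - 22921 = \left(-3210 - \frac{48}{47}\right) - 22921 = - \frac{150918}{47} - 22921 = - \frac{1228205}{47}$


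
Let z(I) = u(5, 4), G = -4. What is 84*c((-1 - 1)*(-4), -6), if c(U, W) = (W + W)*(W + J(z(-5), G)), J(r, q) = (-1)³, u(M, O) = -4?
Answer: 7056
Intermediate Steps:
z(I) = -4
J(r, q) = -1
c(U, W) = 2*W*(-1 + W) (c(U, W) = (W + W)*(W - 1) = (2*W)*(-1 + W) = 2*W*(-1 + W))
84*c((-1 - 1)*(-4), -6) = 84*(2*(-6)*(-1 - 6)) = 84*(2*(-6)*(-7)) = 84*84 = 7056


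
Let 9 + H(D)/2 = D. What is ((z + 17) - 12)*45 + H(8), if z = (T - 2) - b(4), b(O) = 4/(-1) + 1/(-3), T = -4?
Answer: 148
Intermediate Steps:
b(O) = -13/3 (b(O) = 4*(-1) + 1*(-⅓) = -4 - ⅓ = -13/3)
z = -5/3 (z = (-4 - 2) - 1*(-13/3) = -6 + 13/3 = -5/3 ≈ -1.6667)
H(D) = -18 + 2*D
((z + 17) - 12)*45 + H(8) = ((-5/3 + 17) - 12)*45 + (-18 + 2*8) = (46/3 - 12)*45 + (-18 + 16) = (10/3)*45 - 2 = 150 - 2 = 148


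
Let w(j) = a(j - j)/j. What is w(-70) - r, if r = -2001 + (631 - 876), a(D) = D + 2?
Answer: 78609/35 ≈ 2246.0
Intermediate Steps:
a(D) = 2 + D
w(j) = 2/j (w(j) = (2 + (j - j))/j = (2 + 0)/j = 2/j)
r = -2246 (r = -2001 - 245 = -2246)
w(-70) - r = 2/(-70) - 1*(-2246) = 2*(-1/70) + 2246 = -1/35 + 2246 = 78609/35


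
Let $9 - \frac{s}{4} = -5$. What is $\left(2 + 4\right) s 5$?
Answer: $1680$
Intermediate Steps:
$s = 56$ ($s = 36 - -20 = 36 + 20 = 56$)
$\left(2 + 4\right) s 5 = \left(2 + 4\right) 56 \cdot 5 = 6 \cdot 280 = 1680$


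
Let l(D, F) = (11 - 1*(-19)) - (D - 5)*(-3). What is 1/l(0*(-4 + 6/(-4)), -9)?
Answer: 1/15 ≈ 0.066667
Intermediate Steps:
l(D, F) = 15 + 3*D (l(D, F) = (11 + 19) - (-5 + D)*(-3) = 30 - (15 - 3*D) = 30 + (-15 + 3*D) = 15 + 3*D)
1/l(0*(-4 + 6/(-4)), -9) = 1/(15 + 3*(0*(-4 + 6/(-4)))) = 1/(15 + 3*(0*(-4 + 6*(-1/4)))) = 1/(15 + 3*(0*(-4 - 3/2))) = 1/(15 + 3*(0*(-11/2))) = 1/(15 + 3*0) = 1/(15 + 0) = 1/15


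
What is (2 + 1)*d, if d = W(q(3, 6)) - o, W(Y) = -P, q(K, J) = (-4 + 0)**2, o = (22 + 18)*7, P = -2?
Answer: -834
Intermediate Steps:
o = 280 (o = 40*7 = 280)
q(K, J) = 16 (q(K, J) = (-4)**2 = 16)
W(Y) = 2 (W(Y) = -1*(-2) = 2)
d = -278 (d = 2 - 1*280 = 2 - 280 = -278)
(2 + 1)*d = (2 + 1)*(-278) = 3*(-278) = -834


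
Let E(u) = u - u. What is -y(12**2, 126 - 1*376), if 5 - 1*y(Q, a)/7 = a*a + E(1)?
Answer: 437465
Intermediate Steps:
E(u) = 0
y(Q, a) = 35 - 7*a**2 (y(Q, a) = 35 - 7*(a*a + 0) = 35 - 7*(a**2 + 0) = 35 - 7*a**2)
-y(12**2, 126 - 1*376) = -(35 - 7*(126 - 1*376)**2) = -(35 - 7*(126 - 376)**2) = -(35 - 7*(-250)**2) = -(35 - 7*62500) = -(35 - 437500) = -1*(-437465) = 437465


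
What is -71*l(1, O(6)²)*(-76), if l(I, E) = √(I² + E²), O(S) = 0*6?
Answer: 5396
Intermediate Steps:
O(S) = 0
l(I, E) = √(E² + I²)
-71*l(1, O(6)²)*(-76) = -71*√((0²)² + 1²)*(-76) = -71*√(0² + 1)*(-76) = -71*√(0 + 1)*(-76) = -71*√1*(-76) = -71*1*(-76) = -71*(-76) = 5396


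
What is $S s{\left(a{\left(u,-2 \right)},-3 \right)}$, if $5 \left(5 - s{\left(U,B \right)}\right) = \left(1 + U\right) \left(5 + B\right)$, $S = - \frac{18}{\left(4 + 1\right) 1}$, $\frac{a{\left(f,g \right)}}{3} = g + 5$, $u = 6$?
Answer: $- \frac{18}{5} \approx -3.6$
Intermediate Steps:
$a{\left(f,g \right)} = 15 + 3 g$ ($a{\left(f,g \right)} = 3 \left(g + 5\right) = 3 \left(5 + g\right) = 15 + 3 g$)
$S = - \frac{18}{5}$ ($S = - \frac{18}{5 \cdot 1} = - \frac{18}{5} \approx -3.6$)
$s{\left(U,B \right)} = 5 - \frac{\left(1 + U\right) \left(5 + B\right)}{5}$
$S s{\left(a{\left(u,-2 \right)},-3 \right)} = - \frac{18 \left(4 - \left(15 + 3 \left(-2\right)\right) - - \frac{3}{5} - - \frac{3 \left(15 + 3 \left(-2\right)\right)}{5}\right)}{5} = - \frac{18 \left(4 - \left(15 - 6\right) + \frac{3}{5} - - \frac{3 \left(15 - 6\right)}{5}\right)}{5} = - \frac{18 \left(4 - 9 + \frac{3}{5} - \left(- \frac{3}{5}\right) 9\right)}{5} = - \frac{18 \left(4 - 9 + \frac{3}{5} + \frac{27}{5}\right)}{5} = \left(- \frac{18}{5}\right) 1 = - \frac{18}{5}$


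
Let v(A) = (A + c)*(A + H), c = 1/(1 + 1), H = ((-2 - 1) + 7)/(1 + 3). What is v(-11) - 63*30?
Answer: -1785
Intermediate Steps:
H = 1 (H = (-3 + 7)/4 = 4*(1/4) = 1)
c = 1/2 ≈ 0.50000
v(A) = (1 + A)*(1/2 + A) (v(A) = (A + 1/2)*(A + 1) = (1/2 + A)*(1 + A) = (1 + A)*(1/2 + A))
v(-11) - 63*30 = (1/2 + (-11)**2 + (3/2)*(-11)) - 63*30 = (1/2 + 121 - 33/2) - 1890 = 105 - 1890 = -1785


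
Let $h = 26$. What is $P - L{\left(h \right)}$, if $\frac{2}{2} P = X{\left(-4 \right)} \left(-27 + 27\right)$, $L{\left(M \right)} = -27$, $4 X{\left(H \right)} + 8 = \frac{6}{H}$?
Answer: $27$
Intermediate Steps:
$X{\left(H \right)} = -2 + \frac{3}{2 H}$ ($X{\left(H \right)} = -2 + \frac{6 \frac{1}{H}}{4} = -2 + \frac{3}{2 H}$)
$P = 0$ ($P = \left(-2 + \frac{3}{2 \left(-4\right)}\right) \left(-27 + 27\right) = \left(-2 + \frac{3}{2} \left(- \frac{1}{4}\right)\right) 0 = \left(-2 - \frac{3}{8}\right) 0 = \left(- \frac{19}{8}\right) 0 = 0$)
$P - L{\left(h \right)} = 0 - -27 = 0 + 27 = 27$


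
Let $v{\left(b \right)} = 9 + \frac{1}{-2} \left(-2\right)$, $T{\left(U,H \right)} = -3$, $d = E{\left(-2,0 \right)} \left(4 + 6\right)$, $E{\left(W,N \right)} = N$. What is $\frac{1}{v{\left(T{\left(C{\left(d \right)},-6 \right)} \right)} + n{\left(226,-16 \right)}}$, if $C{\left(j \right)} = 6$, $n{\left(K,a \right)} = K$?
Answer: $\frac{1}{236} \approx 0.0042373$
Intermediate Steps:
$d = 0$ ($d = 0 \left(4 + 6\right) = 0 \cdot 10 = 0$)
$v{\left(b \right)} = 10$ ($v{\left(b \right)} = 9 - -1 = 9 + 1 = 10$)
$\frac{1}{v{\left(T{\left(C{\left(d \right)},-6 \right)} \right)} + n{\left(226,-16 \right)}} = \frac{1}{10 + 226} = \frac{1}{236}$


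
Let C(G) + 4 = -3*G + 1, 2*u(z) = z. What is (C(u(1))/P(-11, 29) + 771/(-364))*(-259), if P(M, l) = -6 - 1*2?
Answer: 83805/208 ≈ 402.91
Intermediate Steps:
u(z) = z/2
P(M, l) = -8 (P(M, l) = -6 - 2 = -8)
C(G) = -3 - 3*G (C(G) = -4 + (-3*G + 1) = -4 + (1 - 3*G) = -3 - 3*G)
(C(u(1))/P(-11, 29) + 771/(-364))*(-259) = ((-3 - 3/2)/(-8) + 771/(-364))*(-259) = ((-3 - 3*1/2)*(-1/8) + 771*(-1/364))*(-259) = ((-3 - 3/2)*(-1/8) - 771/364)*(-259) = (-9/2*(-1/8) - 771/364)*(-259) = (9/16 - 771/364)*(-259) = -2265/1456*(-259) = 83805/208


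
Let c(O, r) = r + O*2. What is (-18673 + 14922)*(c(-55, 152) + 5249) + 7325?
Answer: -19839216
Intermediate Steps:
c(O, r) = r + 2*O
(-18673 + 14922)*(c(-55, 152) + 5249) + 7325 = (-18673 + 14922)*((152 + 2*(-55)) + 5249) + 7325 = -3751*((152 - 110) + 5249) + 7325 = -3751*(42 + 5249) + 7325 = -3751*5291 + 7325 = -19846541 + 7325 = -19839216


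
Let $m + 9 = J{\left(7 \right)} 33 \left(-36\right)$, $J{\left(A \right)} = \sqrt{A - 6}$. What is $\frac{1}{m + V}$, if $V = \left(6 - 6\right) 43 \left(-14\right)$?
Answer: $- \frac{1}{1197} \approx -0.00083542$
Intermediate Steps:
$J{\left(A \right)} = \sqrt{-6 + A}$
$m = -1197$ ($m = -9 + \sqrt{-6 + 7} \cdot 33 \left(-36\right) = -9 + \sqrt{1} \cdot 33 \left(-36\right) = -9 + 1 \cdot 33 \left(-36\right) = -9 + 33 \left(-36\right) = -9 - 1188 = -1197$)
$V = 0$ ($V = \left(6 - 6\right) 43 \left(-14\right) = 0 \cdot 43 \left(-14\right) = 0 \left(-14\right) = 0$)
$\frac{1}{m + V} = \frac{1}{-1197 + 0} = \frac{1}{-1197} = - \frac{1}{1197}$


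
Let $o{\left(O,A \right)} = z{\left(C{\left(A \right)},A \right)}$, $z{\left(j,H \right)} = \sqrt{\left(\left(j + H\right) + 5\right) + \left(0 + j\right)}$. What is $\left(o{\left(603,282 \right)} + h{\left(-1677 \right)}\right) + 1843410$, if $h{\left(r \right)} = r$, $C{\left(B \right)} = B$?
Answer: $1841733 + \sqrt{851} \approx 1.8418 \cdot 10^{6}$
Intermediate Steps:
$z{\left(j,H \right)} = \sqrt{5 + H + 2 j}$ ($z{\left(j,H \right)} = \sqrt{\left(\left(H + j\right) + 5\right) + j} = \sqrt{\left(5 + H + j\right) + j} = \sqrt{5 + H + 2 j}$)
$o{\left(O,A \right)} = \sqrt{5 + 3 A}$ ($o{\left(O,A \right)} = \sqrt{5 + A + 2 A} = \sqrt{5 + 3 A}$)
$\left(o{\left(603,282 \right)} + h{\left(-1677 \right)}\right) + 1843410 = \left(\sqrt{5 + 3 \cdot 282} - 1677\right) + 1843410 = \left(\sqrt{5 + 846} - 1677\right) + 1843410 = \left(\sqrt{851} - 1677\right) + 1843410 = \left(-1677 + \sqrt{851}\right) + 1843410 = 1841733 + \sqrt{851}$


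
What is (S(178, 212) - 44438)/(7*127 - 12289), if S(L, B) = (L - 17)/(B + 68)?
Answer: 592499/152000 ≈ 3.8980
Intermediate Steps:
S(L, B) = (-17 + L)/(68 + B)
(S(178, 212) - 44438)/(7*127 - 12289) = ((-17 + 178)/(68 + 212) - 44438)/(7*127 - 12289) = (161/280 - 44438)/(889 - 12289) = ((1/280)*161 - 44438)/(-11400) = (23/40 - 44438)*(-1/11400) = -1777497/40*(-1/11400) = 592499/152000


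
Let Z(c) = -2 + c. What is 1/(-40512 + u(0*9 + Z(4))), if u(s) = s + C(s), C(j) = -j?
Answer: -1/40512 ≈ -2.4684e-5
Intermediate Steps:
u(s) = 0 (u(s) = s - s = 0)
1/(-40512 + u(0*9 + Z(4))) = 1/(-40512 + 0) = 1/(-40512) = -1/40512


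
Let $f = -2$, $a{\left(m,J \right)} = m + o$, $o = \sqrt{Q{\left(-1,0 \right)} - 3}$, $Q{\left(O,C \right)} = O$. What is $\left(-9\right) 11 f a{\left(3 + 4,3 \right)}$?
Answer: $1386 + 396 i \approx 1386.0 + 396.0 i$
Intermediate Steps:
$o = 2 i$ ($o = \sqrt{-1 - 3} = \sqrt{-4} = 2 i \approx 2.0 i$)
$a{\left(m,J \right)} = m + 2 i$
$\left(-9\right) 11 f a{\left(3 + 4,3 \right)} = \left(-9\right) 11 \left(- 2 \left(\left(3 + 4\right) + 2 i\right)\right) = - 99 \left(- 2 \left(7 + 2 i\right)\right) = - 99 \left(-14 - 4 i\right) = 1386 + 396 i$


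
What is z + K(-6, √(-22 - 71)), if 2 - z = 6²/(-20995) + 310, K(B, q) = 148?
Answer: -3359164/20995 ≈ -160.00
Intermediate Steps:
z = -6466424/20995 (z = 2 - (6²/(-20995) + 310) = 2 - (36*(-1/20995) + 310) = 2 - (-36/20995 + 310) = 2 - 1*6508414/20995 = 2 - 6508414/20995 = -6466424/20995 ≈ -308.00)
z + K(-6, √(-22 - 71)) = -6466424/20995 + 148 = -3359164/20995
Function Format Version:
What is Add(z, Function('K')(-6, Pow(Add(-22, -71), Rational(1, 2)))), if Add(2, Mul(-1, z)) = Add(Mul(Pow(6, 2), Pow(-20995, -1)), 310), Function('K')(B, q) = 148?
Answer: Rational(-3359164, 20995) ≈ -160.00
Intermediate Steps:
z = Rational(-6466424, 20995) (z = Add(2, Mul(-1, Add(Mul(Pow(6, 2), Pow(-20995, -1)), 310))) = Add(2, Mul(-1, Add(Mul(36, Rational(-1, 20995)), 310))) = Add(2, Mul(-1, Add(Rational(-36, 20995), 310))) = Add(2, Mul(-1, Rational(6508414, 20995))) = Add(2, Rational(-6508414, 20995)) = Rational(-6466424, 20995) ≈ -308.00)
Add(z, Function('K')(-6, Pow(Add(-22, -71), Rational(1, 2)))) = Add(Rational(-6466424, 20995), 148) = Rational(-3359164, 20995)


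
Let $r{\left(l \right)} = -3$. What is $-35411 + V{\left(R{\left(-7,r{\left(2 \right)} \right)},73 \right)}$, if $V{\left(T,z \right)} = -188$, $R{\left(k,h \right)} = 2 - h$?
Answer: $-35599$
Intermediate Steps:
$-35411 + V{\left(R{\left(-7,r{\left(2 \right)} \right)},73 \right)} = -35411 - 188 = -35599$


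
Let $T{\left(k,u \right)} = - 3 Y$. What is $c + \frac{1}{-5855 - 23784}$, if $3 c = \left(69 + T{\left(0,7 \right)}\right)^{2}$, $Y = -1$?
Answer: $\frac{51216191}{29639} \approx 1728.0$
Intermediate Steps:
$T{\left(k,u \right)} = 3$ ($T{\left(k,u \right)} = \left(-3\right) \left(-1\right) = 3$)
$c = 1728$ ($c = \frac{\left(69 + 3\right)^{2}}{3} = \frac{72^{2}}{3} = \frac{1}{3} \cdot 5184 = 1728$)
$c + \frac{1}{-5855 - 23784} = 1728 + \frac{1}{-5855 - 23784} = 1728 + \frac{1}{-29639} = 1728 - \frac{1}{29639} = \frac{51216191}{29639}$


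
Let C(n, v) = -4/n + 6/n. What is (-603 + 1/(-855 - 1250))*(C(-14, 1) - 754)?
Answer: 6700719164/14735 ≈ 4.5475e+5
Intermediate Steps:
C(n, v) = 2/n
(-603 + 1/(-855 - 1250))*(C(-14, 1) - 754) = (-603 + 1/(-855 - 1250))*(2/(-14) - 754) = (-603 + 1/(-2105))*(2*(-1/14) - 754) = (-603 - 1/2105)*(-⅐ - 754) = -1269316/2105*(-5279/7) = 6700719164/14735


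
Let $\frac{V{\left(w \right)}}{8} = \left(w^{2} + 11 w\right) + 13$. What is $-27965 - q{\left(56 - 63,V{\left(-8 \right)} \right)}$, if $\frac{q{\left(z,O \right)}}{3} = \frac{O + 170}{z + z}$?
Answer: $- \frac{195632}{7} \approx -27947.0$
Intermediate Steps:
$V{\left(w \right)} = 104 + 8 w^{2} + 88 w$ ($V{\left(w \right)} = 8 \left(\left(w^{2} + 11 w\right) + 13\right) = 8 \left(13 + w^{2} + 11 w\right) = 104 + 8 w^{2} + 88 w$)
$q{\left(z,O \right)} = \frac{3 \left(170 + O\right)}{2 z}$ ($q{\left(z,O \right)} = 3 \frac{O + 170}{z + z} = 3 \frac{170 + O}{2 z} = \frac{3 \left(170 + O\right)}{2 z}$)
$-27965 - q{\left(56 - 63,V{\left(-8 \right)} \right)} = -27965 - \frac{3 \left(170 + \left(104 + 8 \left(-8\right)^{2} + 88 \left(-8\right)\right)\right)}{2 \left(56 - 63\right)} = -27965 - \frac{3 \left(170 + \left(104 + 8 \cdot 64 - 704\right)\right)}{2 \left(56 - 63\right)} = -27965 - \frac{3 \left(170 + \left(104 + 512 - 704\right)\right)}{2 \left(-7\right)} = -27965 - \frac{3}{2} \left(- \frac{1}{7}\right) \left(170 - 88\right) = -27965 - \frac{3}{2} \left(- \frac{1}{7}\right) 82 = -27965 - - \frac{123}{7} = -27965 + \frac{123}{7} = - \frac{195632}{7}$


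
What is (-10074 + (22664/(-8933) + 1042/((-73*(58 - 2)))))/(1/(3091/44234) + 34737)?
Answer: -568721340364287/1961319825606652 ≈ -0.28997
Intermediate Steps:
(-10074 + (22664/(-8933) + 1042/((-73*(58 - 2)))))/(1/(3091/44234) + 34737) = (-10074 + (22664*(-1/8933) + 1042/((-73*56))))/(1/(3091*(1/44234)) + 34737) = (-10074 + (-22664/8933 + 1042/(-4088)))/(1/(3091/44234) + 34737) = (-10074 + (-22664/8933 + 1042*(-1/4088)))/(44234/3091 + 34737) = (-10074 + (-22664/8933 - 521/2044))/(107416301/3091) = (-10074 - 50979309/18259052)*(3091/107416301) = -183992669157/18259052*3091/107416301 = -568721340364287/1961319825606652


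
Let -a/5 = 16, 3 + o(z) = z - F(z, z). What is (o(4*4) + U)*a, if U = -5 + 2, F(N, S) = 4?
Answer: -480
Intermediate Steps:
o(z) = -7 + z (o(z) = -3 + (z - 1*4) = -3 + (z - 4) = -3 + (-4 + z) = -7 + z)
U = -3
a = -80 (a = -5*16 = -80)
(o(4*4) + U)*a = ((-7 + 4*4) - 3)*(-80) = ((-7 + 16) - 3)*(-80) = (9 - 3)*(-80) = 6*(-80) = -480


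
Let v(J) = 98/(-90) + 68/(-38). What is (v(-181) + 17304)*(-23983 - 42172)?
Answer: -195719025029/171 ≈ -1.1446e+9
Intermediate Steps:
v(J) = -2461/855 (v(J) = 98*(-1/90) + 68*(-1/38) = -49/45 - 34/19 = -2461/855)
(v(-181) + 17304)*(-23983 - 42172) = (-2461/855 + 17304)*(-23983 - 42172) = (14792459/855)*(-66155) = -195719025029/171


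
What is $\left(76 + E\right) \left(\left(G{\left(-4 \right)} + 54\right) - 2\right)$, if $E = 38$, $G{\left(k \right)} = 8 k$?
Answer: $2280$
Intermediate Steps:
$\left(76 + E\right) \left(\left(G{\left(-4 \right)} + 54\right) - 2\right) = \left(76 + 38\right) \left(\left(8 \left(-4\right) + 54\right) - 2\right) = 114 \left(\left(-32 + 54\right) - 2\right) = 114 \left(22 - 2\right) = 114 \cdot 20 = 2280$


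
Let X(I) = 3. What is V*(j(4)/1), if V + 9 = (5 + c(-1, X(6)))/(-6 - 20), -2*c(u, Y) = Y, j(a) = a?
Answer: -475/13 ≈ -36.538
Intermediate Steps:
c(u, Y) = -Y/2
V = -475/52 (V = -9 + (5 - ½*3)/(-6 - 20) = -9 + (5 - 3/2)/(-26) = -9 + (7/2)*(-1/26) = -9 - 7/52 = -475/52 ≈ -9.1346)
V*(j(4)/1) = -475/(13*1) = -475/13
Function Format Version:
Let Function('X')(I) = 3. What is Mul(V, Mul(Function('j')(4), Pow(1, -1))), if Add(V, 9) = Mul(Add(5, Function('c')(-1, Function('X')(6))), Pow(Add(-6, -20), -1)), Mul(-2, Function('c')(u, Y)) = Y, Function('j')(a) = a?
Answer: Rational(-475, 13) ≈ -36.538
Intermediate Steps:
Function('c')(u, Y) = Mul(Rational(-1, 2), Y)
V = Rational(-475, 52) (V = Add(-9, Mul(Add(5, Mul(Rational(-1, 2), 3)), Pow(Add(-6, -20), -1))) = Add(-9, Mul(Add(5, Rational(-3, 2)), Pow(-26, -1))) = Add(-9, Mul(Rational(7, 2), Rational(-1, 26))) = Add(-9, Rational(-7, 52)) = Rational(-475, 52) ≈ -9.1346)
Mul(V, Mul(Function('j')(4), Pow(1, -1))) = Mul(Rational(-475, 52), Mul(4, Pow(1, -1))) = Mul(Rational(-475, 52), Mul(4, 1)) = Mul(Rational(-475, 52), 4) = Rational(-475, 13)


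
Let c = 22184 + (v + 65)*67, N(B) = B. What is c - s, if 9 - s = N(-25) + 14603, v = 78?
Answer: 46334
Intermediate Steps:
s = -14569 (s = 9 - (-25 + 14603) = 9 - 1*14578 = 9 - 14578 = -14569)
c = 31765 (c = 22184 + (78 + 65)*67 = 22184 + 143*67 = 22184 + 9581 = 31765)
c - s = 31765 - 1*(-14569) = 31765 + 14569 = 46334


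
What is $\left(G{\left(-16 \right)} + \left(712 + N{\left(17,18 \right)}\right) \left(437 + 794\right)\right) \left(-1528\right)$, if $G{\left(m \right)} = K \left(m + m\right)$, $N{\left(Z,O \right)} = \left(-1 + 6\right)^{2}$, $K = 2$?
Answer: $-1386175624$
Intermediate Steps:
$N{\left(Z,O \right)} = 25$ ($N{\left(Z,O \right)} = 5^{2} = 25$)
$G{\left(m \right)} = 4 m$ ($G{\left(m \right)} = 2 \left(m + m\right) = 2 \cdot 2 m = 4 m$)
$\left(G{\left(-16 \right)} + \left(712 + N{\left(17,18 \right)}\right) \left(437 + 794\right)\right) \left(-1528\right) = \left(4 \left(-16\right) + \left(712 + 25\right) \left(437 + 794\right)\right) \left(-1528\right) = \left(-64 + 737 \cdot 1231\right) \left(-1528\right) = \left(-64 + 907247\right) \left(-1528\right) = 907183 \left(-1528\right) = -1386175624$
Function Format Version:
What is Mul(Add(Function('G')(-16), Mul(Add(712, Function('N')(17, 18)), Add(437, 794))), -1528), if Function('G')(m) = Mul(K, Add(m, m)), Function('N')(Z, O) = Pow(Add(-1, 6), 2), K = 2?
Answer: -1386175624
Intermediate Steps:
Function('N')(Z, O) = 25 (Function('N')(Z, O) = Pow(5, 2) = 25)
Function('G')(m) = Mul(4, m) (Function('G')(m) = Mul(2, Add(m, m)) = Mul(2, Mul(2, m)) = Mul(4, m))
Mul(Add(Function('G')(-16), Mul(Add(712, Function('N')(17, 18)), Add(437, 794))), -1528) = Mul(Add(Mul(4, -16), Mul(Add(712, 25), Add(437, 794))), -1528) = Mul(Add(-64, Mul(737, 1231)), -1528) = Mul(Add(-64, 907247), -1528) = Mul(907183, -1528) = -1386175624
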